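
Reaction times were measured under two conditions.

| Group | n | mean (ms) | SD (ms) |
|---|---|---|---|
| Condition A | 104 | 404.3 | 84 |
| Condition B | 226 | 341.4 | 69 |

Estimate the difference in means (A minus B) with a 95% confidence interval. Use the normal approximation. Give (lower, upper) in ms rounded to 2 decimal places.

(44.42, 81.38)

SE₁ = s₁/√n₁ = 84/√104 = 8.2369; SE₂ = 69/√226 = 4.5898.
Independent samples, unequal variances: SE_diff = √(SE₁² + SE₂²) = √(67.84652161 + 21.06626404) = 9.4294.
z* = 1.960, so margin of error = 1.960 × 9.4294 = 18.4816.
Difference in means = 404.3 − 341.4 = 62.9000.
62.9000 ± 18.4816 → (44.42, 81.38).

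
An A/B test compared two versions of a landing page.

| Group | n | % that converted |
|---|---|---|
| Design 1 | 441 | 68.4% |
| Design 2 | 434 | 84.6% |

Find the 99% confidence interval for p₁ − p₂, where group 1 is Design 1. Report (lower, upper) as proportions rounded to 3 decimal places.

The two standard errors are √(0.6840×0.3160/441) = 0.02214 and √(0.8460×0.1540/434) = 0.01733.
Because the samples are independent, SE_diff = √(0.02214² + 0.01733²) = 0.02812.
Using z* = 2.576 for 99%, ME = 2.576 × 0.02812 = 0.07244.
p̂₁ − p̂₂ = -0.1620; interval -0.1620 ± 0.07244 gives (-0.234, -0.090).

(-0.234, -0.090)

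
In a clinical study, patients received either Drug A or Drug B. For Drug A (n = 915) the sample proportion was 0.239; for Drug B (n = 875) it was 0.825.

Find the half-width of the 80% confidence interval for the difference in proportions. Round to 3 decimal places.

The two standard errors are √(0.2390×0.7610/915) = 0.01410 and √(0.8250×0.1750/875) = 0.01285.
Because the samples are independent, SE_diff = √(0.01410² + 0.01285²) = 0.01908.
Using z* = 1.282 for 80%, ME = 1.282 × 0.01908 = 0.02446.

0.024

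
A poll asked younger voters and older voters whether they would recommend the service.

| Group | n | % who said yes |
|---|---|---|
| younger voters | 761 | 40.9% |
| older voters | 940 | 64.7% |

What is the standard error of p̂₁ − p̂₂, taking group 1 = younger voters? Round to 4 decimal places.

0.0237

SE₁ = √(p̂₁(1−p̂₁)/n₁) = √(0.4090·0.5910/761) = 0.01782; SE₂ = √(0.6470·0.3530/940) = 0.01559.
Independent samples: SE of the difference = √(SE₁² + SE₂²) = √(0.0003175524 + 0.0002430481) = 0.02368.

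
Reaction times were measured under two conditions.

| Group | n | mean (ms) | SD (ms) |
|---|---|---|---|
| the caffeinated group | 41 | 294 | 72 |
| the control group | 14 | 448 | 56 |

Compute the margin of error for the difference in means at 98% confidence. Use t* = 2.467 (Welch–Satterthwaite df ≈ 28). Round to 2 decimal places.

Standard errors of each mean: 72/√41 = 11.2445 and 56/√14 = 14.9666.
SE(x̄₁ − x̄₂) = √(11.2445² + 14.9666²) = 18.7200 for independent samples with unequal variances.
With t* = 2.467, the margin is 2.467 × 18.7200 = 46.1822.

46.18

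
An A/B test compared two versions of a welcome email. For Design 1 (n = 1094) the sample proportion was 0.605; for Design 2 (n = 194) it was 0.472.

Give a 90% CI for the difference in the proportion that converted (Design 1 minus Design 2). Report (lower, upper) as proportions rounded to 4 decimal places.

The two standard errors are √(0.6050×0.3950/1094) = 0.01478 and √(0.4720×0.5280/194) = 0.03584.
Because the samples are independent, SE_diff = √(0.01478² + 0.03584²) = 0.03877.
Using z* = 1.645 for 90%, ME = 1.645 × 0.03877 = 0.06378.
p̂₁ − p̂₂ = 0.1330; interval 0.1330 ± 0.06378 gives (0.0692, 0.1968).

(0.0692, 0.1968)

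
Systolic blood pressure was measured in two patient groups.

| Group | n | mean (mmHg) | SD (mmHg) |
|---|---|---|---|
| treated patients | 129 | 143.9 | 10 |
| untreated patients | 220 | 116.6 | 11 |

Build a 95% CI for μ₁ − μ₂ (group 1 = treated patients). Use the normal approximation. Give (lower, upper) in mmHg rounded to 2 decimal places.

(25.04, 29.56)

Standard errors of each mean: 10/√129 = 0.8805 and 11/√220 = 0.7416.
SE(x̄₁ − x̄₂) = √(0.8805² + 0.7416²) = 1.1512 for independent samples with unequal variances.
With z* = 1.960, the margin is 1.960 × 1.1512 = 2.2564.
x̄₁ − x̄₂ = 143.9 − 116.6 = 27.3000; the interval is 27.3000 ± 2.2564 = (25.04, 29.56).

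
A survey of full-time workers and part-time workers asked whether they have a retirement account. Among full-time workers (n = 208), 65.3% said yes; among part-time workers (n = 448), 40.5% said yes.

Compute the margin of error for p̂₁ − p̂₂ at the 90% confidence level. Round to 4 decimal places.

Each SE is √(p̂(1−p̂)/n): √(0.6530·0.3470/208) = 0.03301 and √(0.4050·0.5950/448) = 0.02319.
SE(p̂₁ − p̂₂) = √(SE₁² + SE₂²) = √(0.0010896601 + 0.0005377761) = 0.04034, since the two samples are independent.
At 90% confidence z* = 1.645; margin = 1.645 × 0.04034 = 0.06636.

0.0664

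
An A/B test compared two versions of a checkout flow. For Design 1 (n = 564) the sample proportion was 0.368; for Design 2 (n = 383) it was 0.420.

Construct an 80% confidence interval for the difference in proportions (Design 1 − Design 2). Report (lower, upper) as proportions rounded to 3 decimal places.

Each SE is √(p̂(1−p̂)/n): √(0.3680·0.6320/564) = 0.02031 and √(0.4200·0.5800/383) = 0.02522.
SE(p̂₁ − p̂₂) = √(SE₁² + SE₂²) = √(0.0004124961 + 0.0006360484) = 0.03238, since the two samples are independent.
At 80% confidence z* = 1.282; margin = 1.282 × 0.03238 = 0.04151.
The difference is 0.3680 − 0.4200 = -0.0520, so the interval is -0.0520 ± 0.04151 = (-0.094, -0.010).

(-0.094, -0.010)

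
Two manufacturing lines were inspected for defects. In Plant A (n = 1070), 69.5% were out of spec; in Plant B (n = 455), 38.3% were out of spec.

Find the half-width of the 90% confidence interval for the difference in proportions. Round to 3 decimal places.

SE₁ = √(p̂₁(1−p̂₁)/n₁) = √(0.6950·0.3050/1070) = 0.01408; SE₂ = √(0.3830·0.6170/455) = 0.02279.
Independent samples: SE of the difference = √(SE₁² + SE₂²) = √(0.0001982464 + 0.0005193841) = 0.02679.
z* for 90% confidence is 1.645, so the margin of error is 1.645 × 0.02679 = 0.04407.

0.044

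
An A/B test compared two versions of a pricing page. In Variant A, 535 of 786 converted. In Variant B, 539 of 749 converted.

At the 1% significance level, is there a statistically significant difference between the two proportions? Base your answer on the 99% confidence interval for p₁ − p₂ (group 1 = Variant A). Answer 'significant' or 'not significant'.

First, p̂₁ = 535/786 = 0.6807; p̂₂ = 539/749 = 0.7196.
The two standard errors are √(0.6807×0.3193/786) = 0.01663 and √(0.7196×0.2804/749) = 0.01641.
Because the samples are independent, SE_diff = √(0.01663² + 0.01641²) = 0.02336.
Using z* = 2.576 for 99%, ME = 2.576 × 0.02336 = 0.06018.
p̂₁ − p̂₂ = -0.0389; interval -0.0389 ± 0.06018 gives (-0.09908, 0.02128).
The interval (-0.09908, 0.02128) contains 0, so the difference is not significant.

not significant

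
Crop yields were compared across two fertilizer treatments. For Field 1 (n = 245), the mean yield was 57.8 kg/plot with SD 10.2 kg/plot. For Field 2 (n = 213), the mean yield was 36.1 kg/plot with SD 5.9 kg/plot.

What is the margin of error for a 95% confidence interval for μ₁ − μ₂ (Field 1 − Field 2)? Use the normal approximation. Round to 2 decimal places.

Per-group SEs: s₁/√n₁ = 10.2/√245 = 0.6517, s₂/√n₂ = 5.9/√213 = 0.4043.
Unpooled SE of the difference: √(0.42471289 + 0.16345849) = 0.7669.
Margin of error = z* · SE = 1.960 × 0.7669 = 1.5031.

1.50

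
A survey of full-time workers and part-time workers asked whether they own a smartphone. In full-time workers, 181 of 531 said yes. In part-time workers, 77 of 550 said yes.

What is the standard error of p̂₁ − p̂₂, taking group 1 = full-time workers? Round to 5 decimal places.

0.02534

First, p̂₁ = 181/531 = 0.3409; p̂₂ = 77/550 = 0.1400.
The two standard errors are √(0.3409×0.6591/531) = 0.02057 and √(0.1400×0.8600/550) = 0.01480.
Because the samples are independent, SE_diff = √(0.02057² + 0.01480²) = 0.02534.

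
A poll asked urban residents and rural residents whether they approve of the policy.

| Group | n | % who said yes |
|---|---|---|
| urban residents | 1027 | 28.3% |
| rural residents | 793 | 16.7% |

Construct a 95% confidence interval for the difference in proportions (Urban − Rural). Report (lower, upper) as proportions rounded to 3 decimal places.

(0.078, 0.154)

Each SE is √(p̂(1−p̂)/n): √(0.2830·0.7170/1027) = 0.01406 and √(0.1670·0.8330/793) = 0.01324.
SE(p̂₁ − p̂₂) = √(SE₁² + SE₂²) = √(0.0001976836 + 0.0001752976) = 0.01931, since the two samples are independent.
At 95% confidence z* = 1.960; margin = 1.960 × 0.01931 = 0.03785.
The difference is 0.2830 − 0.1670 = 0.1160, so the interval is 0.1160 ± 0.03785 = (0.078, 0.154).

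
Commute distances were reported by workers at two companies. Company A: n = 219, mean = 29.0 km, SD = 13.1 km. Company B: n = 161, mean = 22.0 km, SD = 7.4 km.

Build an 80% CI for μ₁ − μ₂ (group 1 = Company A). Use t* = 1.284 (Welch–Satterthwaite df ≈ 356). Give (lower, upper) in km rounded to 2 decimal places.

(5.64, 8.36)

Standard errors of each mean: 13.1/√219 = 0.8852 and 7.4/√161 = 0.5832.
SE(x̄₁ − x̄₂) = √(0.8852² + 0.5832²) = 1.0600 for independent samples with unequal variances.
With t* = 1.284, the margin is 1.284 × 1.0600 = 1.3610.
x̄₁ − x̄₂ = 29.0 − 22.0 = 7.0000; the interval is 7.0000 ± 1.3610 = (5.64, 8.36).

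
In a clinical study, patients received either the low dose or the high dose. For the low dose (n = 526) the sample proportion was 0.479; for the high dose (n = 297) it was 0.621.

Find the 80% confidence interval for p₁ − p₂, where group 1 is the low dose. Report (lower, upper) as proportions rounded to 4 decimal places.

Each SE is √(p̂(1−p̂)/n): √(0.4790·0.5210/526) = 0.02178 and √(0.6210·0.3790/297) = 0.02815.
SE(p̂₁ − p̂₂) = √(SE₁² + SE₂²) = √(0.0004743684 + 0.0007924225) = 0.03559, since the two samples are independent.
At 80% confidence z* = 1.282; margin = 1.282 × 0.03559 = 0.04563.
The difference is 0.4790 − 0.6210 = -0.1420, so the interval is -0.1420 ± 0.04563 = (-0.1876, -0.0964).

(-0.1876, -0.0964)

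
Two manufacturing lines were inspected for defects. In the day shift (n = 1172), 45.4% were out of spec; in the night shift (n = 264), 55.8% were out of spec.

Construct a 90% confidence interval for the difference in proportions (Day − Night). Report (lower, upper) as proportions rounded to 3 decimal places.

(-0.160, -0.048)

Each SE is √(p̂(1−p̂)/n): √(0.4540·0.5460/1172) = 0.01454 and √(0.5580·0.4420/264) = 0.03057.
SE(p̂₁ − p̂₂) = √(SE₁² + SE₂²) = √(0.0002114116 + 0.0009345249) = 0.03385, since the two samples are independent.
At 90% confidence z* = 1.645; margin = 1.645 × 0.03385 = 0.05568.
The difference is 0.4540 − 0.5580 = -0.1040, so the interval is -0.1040 ± 0.05568 = (-0.160, -0.048).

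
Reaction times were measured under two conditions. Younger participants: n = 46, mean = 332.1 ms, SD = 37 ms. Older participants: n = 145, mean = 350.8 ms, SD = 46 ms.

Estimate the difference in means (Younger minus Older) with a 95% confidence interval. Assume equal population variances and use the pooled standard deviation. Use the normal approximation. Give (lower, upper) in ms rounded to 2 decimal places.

(-33.30, -4.10)

s_p = √[((n₁−1)s₁² + (n₂−1)s₂²)/(n₁+n₂−2)] = √[(45·37² + 144·46²)/189] = 44.0243.
SE = 44.0243·√(1/46 + 1/145) = 7.4498.
With z* = 1.960, margin = 1.960 × 7.4498 = 14.6016.
x̄₁ − x̄₂ = 332.1 − 350.8 = -18.7000; interval -18.7000 ± 14.6016 = (-33.30, -4.10).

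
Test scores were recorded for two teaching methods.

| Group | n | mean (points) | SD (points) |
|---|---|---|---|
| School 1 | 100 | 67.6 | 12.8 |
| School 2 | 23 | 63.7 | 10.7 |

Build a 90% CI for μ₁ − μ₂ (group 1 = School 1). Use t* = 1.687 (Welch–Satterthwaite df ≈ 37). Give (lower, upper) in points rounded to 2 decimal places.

(-0.44, 8.24)

Standard errors of each mean: 12.8/√100 = 1.2800 and 10.7/√23 = 2.2311.
SE(x̄₁ − x̄₂) = √(1.2800² + 2.2311²) = 2.5722 for independent samples with unequal variances.
With t* = 1.687, the margin is 1.687 × 2.5722 = 4.3393.
x̄₁ − x̄₂ = 67.6 − 63.7 = 3.9000; the interval is 3.9000 ± 4.3393 = (-0.44, 8.24).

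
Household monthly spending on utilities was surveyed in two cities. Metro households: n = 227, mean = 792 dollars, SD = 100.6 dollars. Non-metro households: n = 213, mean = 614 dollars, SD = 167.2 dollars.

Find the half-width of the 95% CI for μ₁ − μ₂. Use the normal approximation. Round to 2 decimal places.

25.99

SE₁ = s₁/√n₁ = 100.6/√227 = 6.6771; SE₂ = 167.2/√213 = 11.4564.
Independent samples, unequal variances: SE_diff = √(SE₁² + SE₂²) = √(44.58366441 + 131.24910096) = 13.2602.
z* = 1.960, so margin of error = 1.960 × 13.2602 = 25.9900.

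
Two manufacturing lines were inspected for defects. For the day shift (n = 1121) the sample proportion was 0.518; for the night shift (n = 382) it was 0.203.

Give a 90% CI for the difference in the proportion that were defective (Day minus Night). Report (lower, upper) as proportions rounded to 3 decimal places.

(0.273, 0.357)

SE₁ = √(p̂₁(1−p̂₁)/n₁) = √(0.5180·0.4820/1121) = 0.01492; SE₂ = √(0.2030·0.7970/382) = 0.02058.
Independent samples: SE of the difference = √(SE₁² + SE₂²) = √(0.0002226064 + 0.0004235364) = 0.02542.
z* for 90% confidence is 1.645, so the margin of error is 1.645 × 0.02542 = 0.04182.
Point estimate p̂₁ − p̂₂ = 0.5180 − 0.2030 = 0.3150.
0.3150 ± 0.04182 → (0.273, 0.357).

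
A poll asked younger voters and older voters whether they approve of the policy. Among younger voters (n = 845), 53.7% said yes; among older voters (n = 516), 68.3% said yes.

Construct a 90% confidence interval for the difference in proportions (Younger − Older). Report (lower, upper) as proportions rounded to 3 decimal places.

(-0.190, -0.102)

SE₁ = √(p̂₁(1−p̂₁)/n₁) = √(0.5370·0.4630/845) = 0.01715; SE₂ = √(0.6830·0.3170/516) = 0.02048.
Independent samples: SE of the difference = √(SE₁² + SE₂²) = √(0.0002941225 + 0.0004194304) = 0.02671.
z* for 90% confidence is 1.645, so the margin of error is 1.645 × 0.02671 = 0.04394.
Point estimate p̂₁ − p̂₂ = 0.5370 − 0.6830 = -0.1460.
-0.1460 ± 0.04394 → (-0.190, -0.102).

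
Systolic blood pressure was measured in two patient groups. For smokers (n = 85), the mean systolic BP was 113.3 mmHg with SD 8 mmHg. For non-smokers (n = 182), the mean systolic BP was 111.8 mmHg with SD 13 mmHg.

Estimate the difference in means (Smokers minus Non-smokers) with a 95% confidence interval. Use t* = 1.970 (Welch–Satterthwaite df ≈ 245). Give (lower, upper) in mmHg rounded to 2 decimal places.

SE₁ = s₁/√n₁ = 8/√85 = 0.8677; SE₂ = 13/√182 = 0.9636.
Independent samples, unequal variances: SE_diff = √(SE₁² + SE₂²) = √(0.75290329 + 0.92852496) = 1.2967.
t* = 1.970, so margin of error = 1.970 × 1.2967 = 2.5545.
Difference in means = 113.3 − 111.8 = 1.5000.
1.5000 ± 2.5545 → (-1.05, 4.05).

(-1.05, 4.05)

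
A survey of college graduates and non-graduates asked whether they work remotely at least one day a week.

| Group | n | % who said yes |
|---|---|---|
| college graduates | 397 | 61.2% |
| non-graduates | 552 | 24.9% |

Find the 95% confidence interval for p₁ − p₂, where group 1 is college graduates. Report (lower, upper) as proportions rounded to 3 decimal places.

(0.303, 0.423)

Each SE is √(p̂(1−p̂)/n): √(0.6120·0.3880/397) = 0.02446 and √(0.2490·0.7510/552) = 0.01841.
SE(p̂₁ − p̂₂) = √(SE₁² + SE₂²) = √(0.0005982916 + 0.0003389281) = 0.03061, since the two samples are independent.
At 95% confidence z* = 1.960; margin = 1.960 × 0.03061 = 0.06000.
The difference is 0.6120 − 0.2490 = 0.3630, so the interval is 0.3630 ± 0.06000 = (0.303, 0.423).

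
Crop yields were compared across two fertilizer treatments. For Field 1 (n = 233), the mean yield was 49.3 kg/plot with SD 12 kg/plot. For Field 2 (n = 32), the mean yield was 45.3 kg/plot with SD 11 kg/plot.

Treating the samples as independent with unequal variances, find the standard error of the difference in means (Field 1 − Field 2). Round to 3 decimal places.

SE₁ = s₁/√n₁ = 12/√233 = 0.7861; SE₂ = 11/√32 = 1.9445.
Independent samples, unequal variances: SE_diff = √(SE₁² + SE₂²) = √(0.61795321 + 3.78108025) = 2.0974.

2.097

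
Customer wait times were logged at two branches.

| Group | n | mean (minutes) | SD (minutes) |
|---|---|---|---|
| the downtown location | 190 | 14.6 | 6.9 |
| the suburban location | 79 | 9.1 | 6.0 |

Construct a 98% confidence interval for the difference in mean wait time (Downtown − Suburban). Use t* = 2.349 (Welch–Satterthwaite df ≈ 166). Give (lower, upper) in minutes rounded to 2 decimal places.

Per-group SEs: s₁/√n₁ = 6.9/√190 = 0.5006, s₂/√n₂ = 6.0/√79 = 0.6751.
Unpooled SE of the difference: √(0.25060036 + 0.45576001) = 0.8405.
Margin of error = t* · SE = 2.349 × 0.8405 = 1.9743.
x̄₁ − x̄₂ = 14.6 − 9.1 = 5.5000.
CI: 5.5000 ± 1.9743 = (3.53, 7.47).

(3.53, 7.47)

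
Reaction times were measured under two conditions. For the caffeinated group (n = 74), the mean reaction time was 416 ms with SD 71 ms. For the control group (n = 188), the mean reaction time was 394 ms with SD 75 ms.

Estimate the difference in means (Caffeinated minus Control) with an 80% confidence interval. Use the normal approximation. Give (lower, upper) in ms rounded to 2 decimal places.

SE₁ = s₁/√n₁ = 71/√74 = 8.2536; SE₂ = 75/√188 = 5.4699.
Independent samples, unequal variances: SE_diff = √(SE₁² + SE₂²) = √(68.12191296 + 29.91980601) = 9.9016.
z* = 1.282, so margin of error = 1.282 × 9.9016 = 12.6939.
Difference in means = 416 − 394 = 22.0000.
22.0000 ± 12.6939 → (9.31, 34.69).

(9.31, 34.69)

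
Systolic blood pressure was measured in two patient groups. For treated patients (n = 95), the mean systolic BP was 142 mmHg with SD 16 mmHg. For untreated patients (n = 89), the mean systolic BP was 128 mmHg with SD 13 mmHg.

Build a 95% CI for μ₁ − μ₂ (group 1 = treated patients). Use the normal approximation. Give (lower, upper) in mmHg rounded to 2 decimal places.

(9.80, 18.20)

SE₁ = s₁/√n₁ = 16/√95 = 1.6416; SE₂ = 13/√89 = 1.3780.
Independent samples, unequal variances: SE_diff = √(SE₁² + SE₂²) = √(2.69485056 + 1.898884) = 2.1433.
z* = 1.960, so margin of error = 1.960 × 2.1433 = 4.2009.
Difference in means = 142 − 128 = 14.0000.
14.0000 ± 4.2009 → (9.80, 18.20).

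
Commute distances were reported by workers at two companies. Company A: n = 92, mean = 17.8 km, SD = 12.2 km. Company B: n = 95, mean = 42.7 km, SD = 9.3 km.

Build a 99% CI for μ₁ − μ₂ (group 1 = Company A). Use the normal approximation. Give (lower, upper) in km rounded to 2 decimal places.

Standard errors of each mean: 12.2/√92 = 1.2719 and 9.3/√95 = 0.9542.
SE(x̄₁ − x̄₂) = √(1.2719² + 0.9542²) = 1.5900 for independent samples with unequal variances.
With z* = 2.576, the margin is 2.576 × 1.5900 = 4.0958.
x̄₁ − x̄₂ = 17.8 − 42.7 = -24.9000; the interval is -24.9000 ± 4.0958 = (-29.00, -20.80).

(-29.00, -20.80)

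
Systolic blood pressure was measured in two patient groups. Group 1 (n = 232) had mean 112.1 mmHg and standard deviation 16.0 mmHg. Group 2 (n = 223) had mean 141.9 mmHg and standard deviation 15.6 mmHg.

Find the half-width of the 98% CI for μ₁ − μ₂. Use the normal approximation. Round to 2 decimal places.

SE₁ = s₁/√n₁ = 16.0/√232 = 1.0505; SE₂ = 15.6/√223 = 1.0447.
Independent samples, unequal variances: SE_diff = √(SE₁² + SE₂²) = √(1.10355025 + 1.09139809) = 1.4815.
z* = 2.326, so margin of error = 2.326 × 1.4815 = 3.4460.

3.45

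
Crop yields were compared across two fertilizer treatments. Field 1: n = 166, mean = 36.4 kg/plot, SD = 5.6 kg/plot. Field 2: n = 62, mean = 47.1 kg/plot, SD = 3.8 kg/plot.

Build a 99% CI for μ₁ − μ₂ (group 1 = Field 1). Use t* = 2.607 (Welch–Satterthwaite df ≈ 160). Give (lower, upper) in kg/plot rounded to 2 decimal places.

Standard errors of each mean: 5.6/√166 = 0.4346 and 3.8/√62 = 0.4826.
SE(x̄₁ − x̄₂) = √(0.4346² + 0.4826²) = 0.6494 for independent samples with unequal variances.
With t* = 2.607, the margin is 2.607 × 0.6494 = 1.6930.
x̄₁ − x̄₂ = 36.4 − 47.1 = -10.7000; the interval is -10.7000 ± 1.6930 = (-12.39, -9.01).

(-12.39, -9.01)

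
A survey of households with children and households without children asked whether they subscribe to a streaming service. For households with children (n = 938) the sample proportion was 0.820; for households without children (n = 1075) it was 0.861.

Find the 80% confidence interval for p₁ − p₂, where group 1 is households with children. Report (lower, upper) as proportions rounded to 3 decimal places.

(-0.062, -0.020)

The two standard errors are √(0.8200×0.1800/938) = 0.01254 and √(0.8610×0.1390/1075) = 0.01055.
Because the samples are independent, SE_diff = √(0.01254² + 0.01055²) = 0.01639.
Using z* = 1.282 for 80%, ME = 1.282 × 0.01639 = 0.02101.
p̂₁ − p̂₂ = -0.0410; interval -0.0410 ± 0.02101 gives (-0.062, -0.020).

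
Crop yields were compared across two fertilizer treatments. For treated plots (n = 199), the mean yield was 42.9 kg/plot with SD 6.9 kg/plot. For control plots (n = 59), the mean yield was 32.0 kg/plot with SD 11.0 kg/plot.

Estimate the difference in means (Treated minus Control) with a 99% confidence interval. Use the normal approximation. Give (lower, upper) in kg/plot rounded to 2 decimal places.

(7.00, 14.80)

SE₁ = s₁/√n₁ = 6.9/√199 = 0.4891; SE₂ = 11.0/√59 = 1.4321.
Independent samples, unequal variances: SE_diff = √(SE₁² + SE₂²) = √(0.23921881 + 2.05091041) = 1.5133.
z* = 2.576, so margin of error = 2.576 × 1.5133 = 3.8983.
Difference in means = 42.9 − 32.0 = 10.9000.
10.9000 ± 3.8983 → (7.00, 14.80).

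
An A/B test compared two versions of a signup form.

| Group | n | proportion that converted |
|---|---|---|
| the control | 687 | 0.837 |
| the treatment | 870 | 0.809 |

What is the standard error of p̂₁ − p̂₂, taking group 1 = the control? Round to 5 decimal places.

Each SE is √(p̂(1−p̂)/n): √(0.8370·0.1630/687) = 0.01409 and √(0.8090·0.1910/870) = 0.01333.
SE(p̂₁ − p̂₂) = √(SE₁² + SE₂²) = √(0.0001985281 + 0.0001776889) = 0.01940, since the two samples are independent.

0.01940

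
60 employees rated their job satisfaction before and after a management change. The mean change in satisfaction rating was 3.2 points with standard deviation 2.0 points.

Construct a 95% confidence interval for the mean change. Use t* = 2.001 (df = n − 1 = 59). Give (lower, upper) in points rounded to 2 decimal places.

(2.68, 3.72)

This is a matched-pairs design, so SE = s_d/√n = 2.0/√60 = 0.2582.
Margin = 2.001 × 0.2582 = 0.5167; the interval is 3.2 ± 0.5167 = (2.68, 3.72).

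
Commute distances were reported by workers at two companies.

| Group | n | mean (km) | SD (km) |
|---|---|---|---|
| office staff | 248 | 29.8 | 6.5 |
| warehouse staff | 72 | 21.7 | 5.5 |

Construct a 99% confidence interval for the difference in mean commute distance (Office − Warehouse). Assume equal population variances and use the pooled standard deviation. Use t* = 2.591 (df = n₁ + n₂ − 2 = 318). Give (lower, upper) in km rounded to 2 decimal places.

s_p = √[((n₁−1)s₁² + (n₂−1)s₂²)/(n₁+n₂−2)] = √[(247·6.5² + 71·5.5²)/318] = 6.2905.
SE = 6.2905·√(1/248 + 1/72) = 0.8421.
With t* = 2.591, margin = 2.591 × 0.8421 = 2.1819.
x̄₁ − x̄₂ = 29.8 − 21.7 = 8.1000; interval 8.1000 ± 2.1819 = (5.92, 10.28).

(5.92, 10.28)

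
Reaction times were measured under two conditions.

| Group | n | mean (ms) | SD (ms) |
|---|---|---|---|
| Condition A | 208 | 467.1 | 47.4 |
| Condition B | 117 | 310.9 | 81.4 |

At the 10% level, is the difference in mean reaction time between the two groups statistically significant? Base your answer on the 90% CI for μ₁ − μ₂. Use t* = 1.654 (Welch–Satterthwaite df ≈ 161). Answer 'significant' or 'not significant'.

SE₁ = s₁/√n₁ = 47.4/√208 = 3.2866; SE₂ = 81.4/√117 = 7.5254.
Independent samples, unequal variances: SE_diff = √(SE₁² + SE₂²) = √(10.80173956 + 56.63164516) = 8.2118.
t* = 1.654, so margin of error = 1.654 × 8.2118 = 13.5823.
Difference in means = 467.1 − 310.9 = 156.2000.
156.2000 ± 13.5823 → (142.6177, 169.7823).
The interval (142.6177, 169.7823) does not contain 0, so the difference is significant.

significant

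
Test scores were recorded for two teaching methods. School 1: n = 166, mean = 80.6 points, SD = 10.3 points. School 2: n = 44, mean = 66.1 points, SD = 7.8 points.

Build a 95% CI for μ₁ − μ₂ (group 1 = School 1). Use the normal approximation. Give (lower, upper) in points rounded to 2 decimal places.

(11.71, 17.29)

Per-group SEs: s₁/√n₁ = 10.3/√166 = 0.7994, s₂/√n₂ = 7.8/√44 = 1.1759.
Unpooled SE of the difference: √(0.63904036 + 1.38274081) = 1.4219.
Margin of error = z* · SE = 1.960 × 1.4219 = 2.7869.
x̄₁ − x̄₂ = 80.6 − 66.1 = 14.5000.
CI: 14.5000 ± 2.7869 = (11.71, 17.29).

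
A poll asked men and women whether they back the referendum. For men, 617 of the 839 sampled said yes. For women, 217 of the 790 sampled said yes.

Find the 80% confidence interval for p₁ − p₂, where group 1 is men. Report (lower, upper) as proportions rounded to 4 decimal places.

(0.4325, 0.4889)

Sample proportions: 617/839 = 0.7354, 217/790 = 0.2747.
Each SE is √(p̂(1−p̂)/n): √(0.7354·0.2646/839) = 0.01523 and √(0.2747·0.7253/790) = 0.01588.
SE(p̂₁ − p̂₂) = √(SE₁² + SE₂²) = √(0.0002319529 + 0.0002521744) = 0.02200, since the two samples are independent.
At 80% confidence z* = 1.282; margin = 1.282 × 0.02200 = 0.02820.
The difference is 0.7354 − 0.2747 = 0.4607, so the interval is 0.4607 ± 0.02820 = (0.4325, 0.4889).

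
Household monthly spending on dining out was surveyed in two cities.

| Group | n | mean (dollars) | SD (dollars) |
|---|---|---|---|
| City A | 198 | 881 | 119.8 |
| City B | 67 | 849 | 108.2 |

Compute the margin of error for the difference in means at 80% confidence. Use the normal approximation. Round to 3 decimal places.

20.157

Standard errors of each mean: 119.8/√198 = 8.5138 and 108.2/√67 = 13.2187.
SE(x̄₁ − x̄₂) = √(8.5138² + 13.2187²) = 15.7232 for independent samples with unequal variances.
With z* = 1.282, the margin is 1.282 × 15.7232 = 20.1571.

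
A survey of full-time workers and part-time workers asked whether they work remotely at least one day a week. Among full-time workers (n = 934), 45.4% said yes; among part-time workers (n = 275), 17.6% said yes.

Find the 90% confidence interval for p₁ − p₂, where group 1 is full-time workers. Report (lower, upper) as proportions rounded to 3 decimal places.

Each SE is √(p̂(1−p̂)/n): √(0.4540·0.5460/934) = 0.01629 and √(0.1760·0.8240/275) = 0.02296.
SE(p̂₁ − p̂₂) = √(SE₁² + SE₂²) = √(0.0002653641 + 0.0005271616) = 0.02815, since the two samples are independent.
At 90% confidence z* = 1.645; margin = 1.645 × 0.02815 = 0.04631.
The difference is 0.4540 − 0.1760 = 0.2780, so the interval is 0.2780 ± 0.04631 = (0.232, 0.324).

(0.232, 0.324)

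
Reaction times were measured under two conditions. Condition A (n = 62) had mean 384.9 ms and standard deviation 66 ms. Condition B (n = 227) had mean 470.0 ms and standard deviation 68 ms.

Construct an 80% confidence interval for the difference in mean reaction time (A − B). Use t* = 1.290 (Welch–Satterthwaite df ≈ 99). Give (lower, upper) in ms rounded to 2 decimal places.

(-97.38, -72.82)

Standard errors of each mean: 66/√62 = 8.3820 and 68/√227 = 4.5133.
SE(x̄₁ − x̄₂) = √(8.3820² + 4.5133²) = 9.5199 for independent samples with unequal variances.
With t* = 1.290, the margin is 1.290 × 9.5199 = 12.2807.
x̄₁ − x̄₂ = 384.9 − 470.0 = -85.1000; the interval is -85.1000 ± 12.2807 = (-97.38, -72.82).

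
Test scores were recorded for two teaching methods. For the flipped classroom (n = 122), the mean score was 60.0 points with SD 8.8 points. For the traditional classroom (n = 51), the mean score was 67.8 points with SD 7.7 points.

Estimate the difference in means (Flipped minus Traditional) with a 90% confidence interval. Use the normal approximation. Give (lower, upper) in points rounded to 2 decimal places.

Per-group SEs: s₁/√n₁ = 8.8/√122 = 0.7967, s₂/√n₂ = 7.7/√51 = 1.0782.
Unpooled SE of the difference: √(0.63473089 + 1.16251524) = 1.3406.
Margin of error = z* · SE = 1.645 × 1.3406 = 2.2053.
x̄₁ − x̄₂ = 60.0 − 67.8 = -7.8000.
CI: -7.8000 ± 2.2053 = (-10.01, -5.59).

(-10.01, -5.59)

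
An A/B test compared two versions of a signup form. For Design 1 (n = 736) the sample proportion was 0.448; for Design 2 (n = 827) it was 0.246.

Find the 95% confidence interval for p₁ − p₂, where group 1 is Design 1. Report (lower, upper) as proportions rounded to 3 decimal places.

(0.156, 0.248)

SE₁ = √(p̂₁(1−p̂₁)/n₁) = √(0.4480·0.5520/736) = 0.01833; SE₂ = √(0.2460·0.7540/827) = 0.01498.
Independent samples: SE of the difference = √(SE₁² + SE₂²) = √(0.0003359889 + 0.0002244004) = 0.02367.
z* for 95% confidence is 1.960, so the margin of error is 1.960 × 0.02367 = 0.04639.
Point estimate p̂₁ − p̂₂ = 0.4480 − 0.2460 = 0.2020.
0.2020 ± 0.04639 → (0.156, 0.248).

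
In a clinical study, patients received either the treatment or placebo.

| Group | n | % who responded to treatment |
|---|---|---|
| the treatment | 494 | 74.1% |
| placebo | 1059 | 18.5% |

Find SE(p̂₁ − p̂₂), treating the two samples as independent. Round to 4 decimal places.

Each SE is √(p̂(1−p̂)/n): √(0.7410·0.2590/494) = 0.01971 and √(0.1850·0.8150/1059) = 0.01193.
SE(p̂₁ − p̂₂) = √(SE₁² + SE₂²) = √(0.0003884841 + 0.0001423249) = 0.02304, since the two samples are independent.

0.0230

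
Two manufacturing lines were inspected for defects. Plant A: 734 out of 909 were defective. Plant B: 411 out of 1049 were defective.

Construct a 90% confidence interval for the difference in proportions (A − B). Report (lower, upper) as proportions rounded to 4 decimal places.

(0.3829, 0.4485)

p̂₁ = 734/909 = 0.8075 and p̂₂ = 411/1049 = 0.3918.
SE₁ = √(p̂₁(1−p̂₁)/n₁) = √(0.8075·0.1925/909) = 0.01308; SE₂ = √(0.3918·0.6082/1049) = 0.01507.
Independent samples: SE of the difference = √(SE₁² + SE₂²) = √(0.0001710864 + 0.0002271049) = 0.01995.
z* for 90% confidence is 1.645, so the margin of error is 1.645 × 0.01995 = 0.03282.
Point estimate p̂₁ − p̂₂ = 0.8075 − 0.3918 = 0.4157.
0.4157 ± 0.03282 → (0.3829, 0.4485).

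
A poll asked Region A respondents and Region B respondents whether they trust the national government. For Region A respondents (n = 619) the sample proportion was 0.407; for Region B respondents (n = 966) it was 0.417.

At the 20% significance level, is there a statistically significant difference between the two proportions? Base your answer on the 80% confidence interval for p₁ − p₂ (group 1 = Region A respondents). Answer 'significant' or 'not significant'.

SE₁ = √(p̂₁(1−p̂₁)/n₁) = √(0.4070·0.5930/619) = 0.01975; SE₂ = √(0.4170·0.5830/966) = 0.01586.
Independent samples: SE of the difference = √(SE₁² + SE₂²) = √(0.0003900625 + 0.0002515396) = 0.02533.
z* for 80% confidence is 1.282, so the margin of error is 1.282 × 0.02533 = 0.03247.
Point estimate p̂₁ − p̂₂ = 0.4070 − 0.4170 = -0.0100.
-0.0100 ± 0.03247 → (-0.04247, 0.02247).
The interval (-0.04247, 0.02247) contains 0, so the difference is not significant.

not significant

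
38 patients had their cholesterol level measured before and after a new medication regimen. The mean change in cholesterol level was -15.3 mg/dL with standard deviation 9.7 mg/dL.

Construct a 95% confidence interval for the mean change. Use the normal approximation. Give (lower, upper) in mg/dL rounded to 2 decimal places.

Paired design: SE = s_d/√n = 9.7/√38 = 1.5735.
z* = 1.960; margin of error = 1.960 × 1.5735 = 3.0841.
-15.3 ± 3.0841 → (-18.38, -12.22).

(-18.38, -12.22)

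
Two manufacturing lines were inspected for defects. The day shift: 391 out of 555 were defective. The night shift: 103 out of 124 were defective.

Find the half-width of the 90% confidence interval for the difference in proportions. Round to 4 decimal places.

p̂₁ = 391/555 = 0.7045 and p̂₂ = 103/124 = 0.8306.
SE₁ = √(p̂₁(1−p̂₁)/n₁) = √(0.7045·0.2955/555) = 0.01937; SE₂ = √(0.8306·0.1694/124) = 0.03369.
Independent samples: SE of the difference = √(SE₁² + SE₂²) = √(0.0003751969 + 0.0011350161) = 0.03886.
z* for 90% confidence is 1.645, so the margin of error is 1.645 × 0.03886 = 0.06392.

0.0639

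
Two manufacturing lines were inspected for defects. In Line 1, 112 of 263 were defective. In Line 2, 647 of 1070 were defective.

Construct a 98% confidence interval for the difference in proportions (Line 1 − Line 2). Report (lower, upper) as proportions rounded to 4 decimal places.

(-0.2578, -0.0998)

First, p̂₁ = 112/263 = 0.4259; p̂₂ = 647/1070 = 0.6047.
The two standard errors are √(0.4259×0.5741/263) = 0.03049 and √(0.6047×0.3953/1070) = 0.01495.
Because the samples are independent, SE_diff = √(0.03049² + 0.01495²) = 0.03396.
Using z* = 2.326 for 98%, ME = 2.326 × 0.03396 = 0.07899.
p̂₁ − p̂₂ = -0.1788; interval -0.1788 ± 0.07899 gives (-0.2578, -0.0998).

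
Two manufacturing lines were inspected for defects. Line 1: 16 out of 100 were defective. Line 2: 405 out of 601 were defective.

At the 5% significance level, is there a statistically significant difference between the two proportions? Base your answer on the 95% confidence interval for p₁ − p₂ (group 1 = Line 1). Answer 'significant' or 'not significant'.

significant

p̂₁ = 16/100 = 0.1600 and p̂₂ = 405/601 = 0.6739.
SE₁ = √(p̂₁(1−p̂₁)/n₁) = √(0.1600·0.8400/100) = 0.03666; SE₂ = √(0.6739·0.3261/601) = 0.01912.
Independent samples: SE of the difference = √(SE₁² + SE₂²) = √(0.0013439556 + 0.0003655744) = 0.04135.
z* for 95% confidence is 1.960, so the margin of error is 1.960 × 0.04135 = 0.08105.
Point estimate p̂₁ − p̂₂ = 0.1600 − 0.6739 = -0.5139.
-0.5139 ± 0.08105 → (-0.59495, -0.43285).
The interval (-0.59495, -0.43285) does not contain 0, so the difference is significant.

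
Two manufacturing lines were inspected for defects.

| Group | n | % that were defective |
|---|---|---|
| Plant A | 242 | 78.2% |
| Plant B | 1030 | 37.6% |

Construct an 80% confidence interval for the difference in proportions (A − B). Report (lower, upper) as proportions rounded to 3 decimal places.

(0.367, 0.445)

The two standard errors are √(0.7820×0.2180/242) = 0.02654 and √(0.3760×0.6240/1030) = 0.01509.
Because the samples are independent, SE_diff = √(0.02654² + 0.01509²) = 0.03053.
Using z* = 1.282 for 80%, ME = 1.282 × 0.03053 = 0.03914.
p̂₁ − p̂₂ = 0.4060; interval 0.4060 ± 0.03914 gives (0.367, 0.445).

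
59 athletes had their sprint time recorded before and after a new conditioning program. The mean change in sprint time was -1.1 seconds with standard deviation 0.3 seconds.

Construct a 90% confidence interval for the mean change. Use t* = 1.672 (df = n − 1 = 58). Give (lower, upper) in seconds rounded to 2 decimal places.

(-1.17, -1.03)

Paired design: SE = s_d/√n = 0.3/√59 = 0.0391.
t* = 1.672; margin of error = 1.672 × 0.0391 = 0.0654.
-1.1 ± 0.0654 → (-1.17, -1.03).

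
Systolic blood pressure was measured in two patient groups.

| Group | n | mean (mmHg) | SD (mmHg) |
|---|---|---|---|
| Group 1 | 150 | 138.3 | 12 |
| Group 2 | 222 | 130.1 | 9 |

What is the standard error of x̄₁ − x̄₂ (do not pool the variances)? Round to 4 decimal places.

1.1510

SE₁ = s₁/√n₁ = 12/√150 = 0.9798; SE₂ = 9/√222 = 0.6040.
Independent samples, unequal variances: SE_diff = √(SE₁² + SE₂²) = √(0.96000804 + 0.364816) = 1.1510.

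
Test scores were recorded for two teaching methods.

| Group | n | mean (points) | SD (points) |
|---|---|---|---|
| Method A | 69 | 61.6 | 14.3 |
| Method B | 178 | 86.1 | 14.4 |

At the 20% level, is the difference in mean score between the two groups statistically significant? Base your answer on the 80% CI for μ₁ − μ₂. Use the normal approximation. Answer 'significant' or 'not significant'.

Standard errors of each mean: 14.3/√69 = 1.7215 and 14.4/√178 = 1.0793.
SE(x̄₁ − x̄₂) = √(1.7215² + 1.0793²) = 2.0319 for independent samples with unequal variances.
With z* = 1.282, the margin is 1.282 × 2.0319 = 2.6049.
x̄₁ − x̄₂ = 61.6 − 86.1 = -24.5000; the interval is -24.5000 ± 2.6049 = (-27.1049, -21.8951).
The interval (-27.1049, -21.8951) does not contain 0, so the difference is significant.

significant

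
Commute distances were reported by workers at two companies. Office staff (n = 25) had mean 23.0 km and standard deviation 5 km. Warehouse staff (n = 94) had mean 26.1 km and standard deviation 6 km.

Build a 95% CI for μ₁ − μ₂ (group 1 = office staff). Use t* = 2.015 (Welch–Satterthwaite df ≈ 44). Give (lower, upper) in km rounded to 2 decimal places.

(-5.47, -0.73)

SE₁ = s₁/√n₁ = 5/√25 = 1.0000; SE₂ = 6/√94 = 0.6189.
Independent samples, unequal variances: SE_diff = √(SE₁² + SE₂²) = √(1.0 + 0.38303721) = 1.1760.
t* = 2.015, so margin of error = 2.015 × 1.1760 = 2.3696.
Difference in means = 23.0 − 26.1 = -3.1000.
-3.1000 ± 2.3696 → (-5.47, -0.73).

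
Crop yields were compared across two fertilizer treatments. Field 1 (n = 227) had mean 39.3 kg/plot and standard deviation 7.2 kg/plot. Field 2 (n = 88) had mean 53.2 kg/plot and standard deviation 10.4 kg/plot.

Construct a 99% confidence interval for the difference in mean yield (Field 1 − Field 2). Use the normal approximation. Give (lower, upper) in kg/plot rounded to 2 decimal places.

(-17.01, -10.79)

Per-group SEs: s₁/√n₁ = 7.2/√227 = 0.4779, s₂/√n₂ = 10.4/√88 = 1.1086.
Unpooled SE of the difference: √(0.22838841 + 1.22899396) = 1.2072.
Margin of error = z* · SE = 2.576 × 1.2072 = 3.1097.
x̄₁ − x̄₂ = 39.3 − 53.2 = -13.9000.
CI: -13.9000 ± 3.1097 = (-17.01, -10.79).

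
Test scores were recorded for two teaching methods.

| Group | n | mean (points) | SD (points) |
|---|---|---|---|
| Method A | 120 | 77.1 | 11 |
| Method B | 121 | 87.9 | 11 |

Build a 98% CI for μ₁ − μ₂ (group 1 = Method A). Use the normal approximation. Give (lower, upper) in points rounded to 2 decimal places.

SE₁ = s₁/√n₁ = 11/√120 = 1.0042; SE₂ = 11/√121 = 1.0000.
Independent samples, unequal variances: SE_diff = √(SE₁² + SE₂²) = √(1.00841764 + 1.0) = 1.4172.
z* = 2.326, so margin of error = 2.326 × 1.4172 = 3.2964.
Difference in means = 77.1 − 87.9 = -10.8000.
-10.8000 ± 3.2964 → (-14.10, -7.50).

(-14.10, -7.50)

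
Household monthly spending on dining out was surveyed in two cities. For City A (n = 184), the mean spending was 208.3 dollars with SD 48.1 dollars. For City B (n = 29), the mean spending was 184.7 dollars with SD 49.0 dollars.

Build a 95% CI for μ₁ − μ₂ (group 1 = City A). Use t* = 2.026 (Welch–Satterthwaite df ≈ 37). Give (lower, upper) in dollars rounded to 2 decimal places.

(3.81, 43.39)

Per-group SEs: s₁/√n₁ = 48.1/√184 = 3.5460, s₂/√n₂ = 49.0/√29 = 9.0991.
Unpooled SE of the difference: √(12.574116 + 82.79362081) = 9.7656.
Margin of error = t* · SE = 2.026 × 9.7656 = 19.7851.
x̄₁ − x̄₂ = 208.3 − 184.7 = 23.6000.
CI: 23.6000 ± 19.7851 = (3.81, 43.39).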